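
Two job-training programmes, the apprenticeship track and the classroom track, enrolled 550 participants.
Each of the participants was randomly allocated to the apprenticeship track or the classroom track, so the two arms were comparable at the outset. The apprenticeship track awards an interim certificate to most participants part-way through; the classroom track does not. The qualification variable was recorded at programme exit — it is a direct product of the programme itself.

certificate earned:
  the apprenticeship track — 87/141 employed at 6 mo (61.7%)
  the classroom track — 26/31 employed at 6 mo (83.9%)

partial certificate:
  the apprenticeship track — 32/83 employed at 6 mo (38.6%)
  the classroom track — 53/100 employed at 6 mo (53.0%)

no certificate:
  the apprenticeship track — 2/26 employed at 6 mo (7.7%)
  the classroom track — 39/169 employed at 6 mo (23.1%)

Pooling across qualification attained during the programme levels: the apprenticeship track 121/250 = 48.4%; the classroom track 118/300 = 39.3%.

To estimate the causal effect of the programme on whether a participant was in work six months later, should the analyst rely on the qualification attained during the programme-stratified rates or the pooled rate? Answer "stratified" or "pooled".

pooled

Qualification attained during the programme lies on the pathway programme → qualification attained during the programme → outcome, so adjusting for it blocks the indirect effect. For the total causal effect of programme, use the unadjusted pooled rates.
Pooled: the apprenticeship track 48.4% vs the classroom track 39.3%; the apprenticeship track is higher overall.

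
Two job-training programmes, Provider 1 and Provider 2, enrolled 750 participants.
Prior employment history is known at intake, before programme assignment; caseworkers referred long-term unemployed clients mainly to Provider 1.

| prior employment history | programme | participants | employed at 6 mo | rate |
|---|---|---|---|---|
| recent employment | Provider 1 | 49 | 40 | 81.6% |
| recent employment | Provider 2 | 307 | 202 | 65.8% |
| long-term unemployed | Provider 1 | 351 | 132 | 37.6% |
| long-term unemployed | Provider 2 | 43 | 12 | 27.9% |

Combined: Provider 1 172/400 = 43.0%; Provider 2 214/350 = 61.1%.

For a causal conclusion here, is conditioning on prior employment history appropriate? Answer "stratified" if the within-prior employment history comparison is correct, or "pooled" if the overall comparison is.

stratified

The prior employment history-specific comparison favours Provider 1 throughout, but the pooled figures favour Provider 2. The question is whether to condition on prior employment history.
Prior employment history satisfies the back-door criterion: it is not a descendant of the programme, and it blocks the spurious path from programme to outcome. Adjusting for it (i.e., using the within-prior employment history rates) gives the causal effect.
Within each level — recent employment: 81.6% vs 65.8%; long-term unemployed: 37.6% vs 27.9% — Provider 1 is higher every time.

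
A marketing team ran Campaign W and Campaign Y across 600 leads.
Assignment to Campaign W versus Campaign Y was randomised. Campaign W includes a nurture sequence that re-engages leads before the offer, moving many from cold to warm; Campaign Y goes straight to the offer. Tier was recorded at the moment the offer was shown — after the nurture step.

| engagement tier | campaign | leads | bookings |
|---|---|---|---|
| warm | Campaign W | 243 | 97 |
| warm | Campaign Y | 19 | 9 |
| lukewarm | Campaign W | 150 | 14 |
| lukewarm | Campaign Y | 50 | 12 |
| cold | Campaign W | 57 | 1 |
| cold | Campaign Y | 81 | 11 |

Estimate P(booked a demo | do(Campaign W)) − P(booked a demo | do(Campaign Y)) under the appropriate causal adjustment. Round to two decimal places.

The stratified and pooled comparisons disagree (Campaign Y wins within each engagement tier; Campaign W wins overall), so the answer turns on the causal role of engagement tier.
Engagement tier lies on the pathway campaign → engagement tier → outcome, so adjusting for it blocks the indirect effect. For the total causal effect of campaign, use the unadjusted pooled rates.
The causal difference is the pooled difference: 0.249 − 0.213 = +0.036.

+0.04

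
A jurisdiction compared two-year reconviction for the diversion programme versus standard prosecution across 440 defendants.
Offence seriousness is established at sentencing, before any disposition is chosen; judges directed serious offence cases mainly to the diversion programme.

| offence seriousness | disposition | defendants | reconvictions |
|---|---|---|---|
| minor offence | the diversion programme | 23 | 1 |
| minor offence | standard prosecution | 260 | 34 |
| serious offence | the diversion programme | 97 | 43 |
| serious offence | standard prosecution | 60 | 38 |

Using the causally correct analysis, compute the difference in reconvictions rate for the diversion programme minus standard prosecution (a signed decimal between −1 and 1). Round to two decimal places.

-0.12

The imbalance in offence seriousness arose from how defendants were allocated, not from anything the disposition did; and offence seriousness independently affects the outcome. The pooled gap is confounded — condition on offence seriousness.
Adjusting over the population distribution of offence seriousness: 0.643·(0.043−0.131) + 0.357·(0.443−0.633) = -0.124.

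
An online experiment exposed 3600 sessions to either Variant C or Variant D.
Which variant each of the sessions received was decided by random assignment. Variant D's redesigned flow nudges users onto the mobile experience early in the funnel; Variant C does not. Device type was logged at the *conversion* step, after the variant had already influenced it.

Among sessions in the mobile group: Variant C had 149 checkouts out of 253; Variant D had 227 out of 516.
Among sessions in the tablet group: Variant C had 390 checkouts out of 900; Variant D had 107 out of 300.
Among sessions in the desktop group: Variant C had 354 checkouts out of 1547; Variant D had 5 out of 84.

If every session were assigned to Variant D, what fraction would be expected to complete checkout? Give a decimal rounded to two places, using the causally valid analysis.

The device type-specific comparison favours Variant C throughout, but the pooled figures favour Variant D. The question is whether to condition on device type.
Device type lies on the pathway variant → device type → outcome, so adjusting for it blocks the indirect effect. For the total causal effect of variant, use the unadjusted pooled rates.
So P(outcome | do(Variant D)) is just the pooled rate for Variant D: 339/900 = 0.377.

0.38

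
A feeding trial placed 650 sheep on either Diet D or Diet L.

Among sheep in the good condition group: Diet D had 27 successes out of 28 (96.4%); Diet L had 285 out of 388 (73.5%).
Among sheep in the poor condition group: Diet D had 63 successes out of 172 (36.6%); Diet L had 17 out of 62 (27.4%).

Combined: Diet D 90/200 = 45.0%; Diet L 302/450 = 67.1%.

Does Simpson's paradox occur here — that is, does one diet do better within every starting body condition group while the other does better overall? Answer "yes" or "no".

Within each starting body condition level (good condition 96.4% vs 73.5%; poor condition 36.6% vs 27.4%), Diet D has the higher rate every time. Pooled: 45.0% vs 67.1% — Diet L has the higher rate overall. The two comparisons disagree.

yes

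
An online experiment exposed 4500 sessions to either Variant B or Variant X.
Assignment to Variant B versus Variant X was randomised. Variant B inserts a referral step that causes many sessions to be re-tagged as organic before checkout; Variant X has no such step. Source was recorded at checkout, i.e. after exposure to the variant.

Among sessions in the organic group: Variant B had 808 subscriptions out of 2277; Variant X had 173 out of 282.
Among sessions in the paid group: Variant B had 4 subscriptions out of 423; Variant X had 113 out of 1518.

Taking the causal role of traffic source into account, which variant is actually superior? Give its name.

Variant B

Because the variant influences traffic source, traffic source is a post-treatment mediator, not a confounder. Stratifying on it would bias the estimate; the causal effect is the crude pooled difference.
Pooled: Variant B 30.1% vs Variant X 15.9%; Variant B is higher overall.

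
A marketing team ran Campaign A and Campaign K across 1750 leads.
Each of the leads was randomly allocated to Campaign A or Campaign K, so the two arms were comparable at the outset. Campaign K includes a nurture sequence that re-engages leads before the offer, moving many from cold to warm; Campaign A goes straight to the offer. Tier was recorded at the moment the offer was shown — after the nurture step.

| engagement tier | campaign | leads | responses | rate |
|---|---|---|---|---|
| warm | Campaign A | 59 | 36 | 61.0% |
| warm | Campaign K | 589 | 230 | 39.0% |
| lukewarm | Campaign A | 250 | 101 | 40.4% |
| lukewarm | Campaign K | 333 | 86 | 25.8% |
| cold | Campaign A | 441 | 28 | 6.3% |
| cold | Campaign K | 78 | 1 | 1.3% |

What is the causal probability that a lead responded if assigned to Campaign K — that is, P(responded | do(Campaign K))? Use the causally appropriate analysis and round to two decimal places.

The stratified and pooled comparisons disagree (Campaign A wins within each engagement tier; Campaign K wins overall), so the answer turns on the causal role of engagement tier.
The distribution of engagement tier is itself part of what the campaign does — it is an intermediate outcome. Holding it fixed would remove that part of the effect; the total effect is the pooled difference.
So P(outcome | do(Campaign K)) is just the pooled rate for Campaign K: 317/1000 = 0.317.

0.32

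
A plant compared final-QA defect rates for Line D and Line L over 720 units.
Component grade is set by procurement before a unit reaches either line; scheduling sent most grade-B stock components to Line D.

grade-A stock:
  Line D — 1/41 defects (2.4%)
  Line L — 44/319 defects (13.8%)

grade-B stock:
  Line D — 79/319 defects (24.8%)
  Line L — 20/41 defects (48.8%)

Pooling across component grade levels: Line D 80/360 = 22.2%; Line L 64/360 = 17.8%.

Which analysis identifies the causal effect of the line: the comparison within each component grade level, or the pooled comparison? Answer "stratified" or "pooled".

Line D is lower inside every component grade stratum but Line L is lower in aggregate. Whether to stratify depends on how component grade relates to the line.
Component grade differs across lines for reasons unrelated to any effect of the line itself, and it separately predicts the outcome — a classic confounder. We must compare within component grade levels.
Within each level — grade-A stock: 2.4% vs 13.8%; grade-B stock: 24.8% vs 48.8% — Line D is lower every time.

stratified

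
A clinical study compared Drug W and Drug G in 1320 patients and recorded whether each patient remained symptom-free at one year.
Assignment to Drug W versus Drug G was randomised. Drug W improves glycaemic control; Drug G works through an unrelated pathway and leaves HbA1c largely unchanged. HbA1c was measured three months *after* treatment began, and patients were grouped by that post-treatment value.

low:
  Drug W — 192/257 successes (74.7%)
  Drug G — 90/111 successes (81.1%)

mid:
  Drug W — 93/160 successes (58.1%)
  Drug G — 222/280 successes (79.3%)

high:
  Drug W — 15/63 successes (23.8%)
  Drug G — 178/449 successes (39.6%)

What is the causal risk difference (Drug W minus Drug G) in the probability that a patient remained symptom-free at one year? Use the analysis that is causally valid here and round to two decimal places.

+0.04

Because the drug influences HbA1c, HbA1c is a post-treatment mediator, not a confounder. Stratifying on it would bias the estimate; the causal effect is the crude pooled difference.
The causal difference is the pooled difference: 0.625 − 0.583 = +0.042.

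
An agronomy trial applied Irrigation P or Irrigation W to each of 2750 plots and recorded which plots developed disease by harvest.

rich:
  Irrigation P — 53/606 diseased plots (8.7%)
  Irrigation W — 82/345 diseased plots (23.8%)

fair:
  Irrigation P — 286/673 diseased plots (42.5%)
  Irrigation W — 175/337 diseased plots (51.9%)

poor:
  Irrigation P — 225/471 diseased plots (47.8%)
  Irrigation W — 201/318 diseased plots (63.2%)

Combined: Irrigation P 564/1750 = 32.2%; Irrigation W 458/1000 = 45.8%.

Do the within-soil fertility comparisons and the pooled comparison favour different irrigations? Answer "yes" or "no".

no

Within each soil fertility level (rich 8.7% vs 23.8%; fair 42.5% vs 51.9%; poor 47.8% vs 63.2%), Irrigation P has the lower rate every time. Pooled: 32.2% vs 45.8% — Irrigation P has the lower rate overall. They agree.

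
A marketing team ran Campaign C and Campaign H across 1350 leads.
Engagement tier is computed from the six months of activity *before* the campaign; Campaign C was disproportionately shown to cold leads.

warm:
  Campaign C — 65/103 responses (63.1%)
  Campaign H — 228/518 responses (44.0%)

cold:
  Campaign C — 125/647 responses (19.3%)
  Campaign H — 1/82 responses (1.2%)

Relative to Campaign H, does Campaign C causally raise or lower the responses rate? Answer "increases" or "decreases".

increases

The stratified and pooled comparisons disagree (Campaign C wins within each engagement tier; Campaign H wins overall), so the answer turns on the causal role of engagement tier.
Engagement tier is set before the campaign has any effect — it is not caused by the campaign — and it independently drives the outcome. That makes it a confounder, so the causal comparison is within engagement tier levels.
Within each level — warm: 63.1% vs 44.0%; cold: 19.3% vs 1.2% — Campaign C is higher every time.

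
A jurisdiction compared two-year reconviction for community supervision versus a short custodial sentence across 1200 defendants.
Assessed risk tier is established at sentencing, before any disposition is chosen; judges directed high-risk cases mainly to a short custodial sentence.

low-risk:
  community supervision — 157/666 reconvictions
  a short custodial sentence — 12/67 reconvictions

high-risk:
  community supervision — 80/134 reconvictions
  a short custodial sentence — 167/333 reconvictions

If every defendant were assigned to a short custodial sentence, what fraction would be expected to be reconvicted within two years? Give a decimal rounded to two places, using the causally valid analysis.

Assessed risk tier differs across dispositions for reasons unrelated to any effect of the disposition itself, and it separately predicts the outcome — a classic confounder. We must compare within assessed risk tier levels.
Standardising a short custodial sentence to the population assessed risk tier mix: 0.611·12/67 + 0.389·167/333 = 0.305.

0.30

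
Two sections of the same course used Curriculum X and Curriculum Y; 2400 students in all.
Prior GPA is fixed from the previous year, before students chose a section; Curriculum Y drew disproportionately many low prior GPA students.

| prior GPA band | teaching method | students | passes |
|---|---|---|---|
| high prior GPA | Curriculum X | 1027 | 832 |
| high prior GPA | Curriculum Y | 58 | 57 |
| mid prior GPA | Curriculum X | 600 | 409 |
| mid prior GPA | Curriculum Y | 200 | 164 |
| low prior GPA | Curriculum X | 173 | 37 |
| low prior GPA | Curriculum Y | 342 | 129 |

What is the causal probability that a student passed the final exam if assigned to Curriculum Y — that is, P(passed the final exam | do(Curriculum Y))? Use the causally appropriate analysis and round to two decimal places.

0.80

Curriculum Y is higher inside every prior GPA band stratum but Curriculum X is higher in aggregate. Whether to stratify depends on how prior GPA band relates to the teaching method.
Since prior GPA band is a pre-existing factor (not a product of the teaching method) and it affects the outcome on its own, it is a confounder. The stratified rates, not the pooled rate, identify the causal effect.
Standardising Curriculum Y to the population prior GPA band mix: 0.452·57/58 + 0.333·164/200 + 0.215·129/342 = 0.799.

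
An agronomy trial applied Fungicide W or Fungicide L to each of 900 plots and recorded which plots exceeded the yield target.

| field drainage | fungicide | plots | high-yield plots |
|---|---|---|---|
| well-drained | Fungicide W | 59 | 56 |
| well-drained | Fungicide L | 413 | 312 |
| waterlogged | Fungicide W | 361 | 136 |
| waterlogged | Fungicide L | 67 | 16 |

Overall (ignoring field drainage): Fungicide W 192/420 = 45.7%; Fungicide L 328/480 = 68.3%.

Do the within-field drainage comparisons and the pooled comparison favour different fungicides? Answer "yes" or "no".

yes

Within each field drainage level (well-drained 94.9% vs 75.5%; waterlogged 37.7% vs 23.9%), Fungicide W has the higher rate every time. Pooled: 45.7% vs 68.3% — Fungicide L has the higher rate overall. The two comparisons disagree.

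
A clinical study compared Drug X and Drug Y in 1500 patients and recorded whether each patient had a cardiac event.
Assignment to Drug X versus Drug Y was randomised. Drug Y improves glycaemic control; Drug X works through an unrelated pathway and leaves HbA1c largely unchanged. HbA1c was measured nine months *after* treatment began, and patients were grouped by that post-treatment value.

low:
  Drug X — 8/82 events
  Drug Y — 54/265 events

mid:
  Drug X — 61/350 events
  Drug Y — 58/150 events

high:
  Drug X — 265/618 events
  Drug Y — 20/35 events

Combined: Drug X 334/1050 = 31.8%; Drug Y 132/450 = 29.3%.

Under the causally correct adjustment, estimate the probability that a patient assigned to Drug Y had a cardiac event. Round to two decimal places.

0.29

The HbA1c-specific comparison favours Drug X throughout, but the pooled figures favour Drug Y. The question is whether to condition on HbA1c.
HbA1c lies on the pathway drug → HbA1c → outcome, so adjusting for it blocks the indirect effect. For the total causal effect of drug, use the unadjusted pooled rates.
So P(outcome | do(Drug Y)) is just the pooled rate for Drug Y: 132/450 = 0.293.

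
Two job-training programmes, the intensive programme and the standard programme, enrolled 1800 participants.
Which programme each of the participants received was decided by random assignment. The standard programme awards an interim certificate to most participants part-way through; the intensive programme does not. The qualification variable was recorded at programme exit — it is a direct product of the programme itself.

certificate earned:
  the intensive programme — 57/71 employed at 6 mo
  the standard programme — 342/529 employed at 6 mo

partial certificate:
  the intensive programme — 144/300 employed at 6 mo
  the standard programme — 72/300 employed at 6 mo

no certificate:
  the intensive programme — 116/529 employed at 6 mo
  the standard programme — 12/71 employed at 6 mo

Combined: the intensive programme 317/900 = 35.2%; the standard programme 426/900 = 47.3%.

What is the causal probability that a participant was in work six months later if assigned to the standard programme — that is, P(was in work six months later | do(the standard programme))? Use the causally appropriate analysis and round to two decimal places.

The qualification attained during the programme-specific comparison favours the intensive programme throughout, but the pooled figures favour the standard programme. The question is whether to condition on qualification attained during the programme.
Qualification attained during the programme is recorded after the programme and is itself shifted by it — it sits on the causal path from programme to outcome. Conditioning on a mediator would strip out part of the effect we want; the pooled comparison gives the total causal effect.
So P(outcome | do(the standard programme)) is just the pooled rate for the standard programme: 426/900 = 0.473.

0.47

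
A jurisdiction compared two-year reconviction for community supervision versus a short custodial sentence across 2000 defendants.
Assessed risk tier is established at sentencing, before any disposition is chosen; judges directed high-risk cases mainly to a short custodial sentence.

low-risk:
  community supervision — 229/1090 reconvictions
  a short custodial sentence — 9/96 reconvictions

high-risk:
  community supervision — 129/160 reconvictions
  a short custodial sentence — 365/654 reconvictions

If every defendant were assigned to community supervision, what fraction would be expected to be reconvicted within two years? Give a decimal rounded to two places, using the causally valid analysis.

0.45

The stratified and pooled comparisons disagree (a short custodial sentence wins within each assessed risk tier; community supervision wins overall), so the answer turns on the causal role of assessed risk tier.
The imbalance in assessed risk tier arose from how defendants were allocated, not from anything the disposition did; and assessed risk tier independently affects the outcome. The pooled gap is confounded — condition on assessed risk tier.
Standardising community supervision to the population assessed risk tier mix: 0.593·229/1090 + 0.407·129/160 = 0.453.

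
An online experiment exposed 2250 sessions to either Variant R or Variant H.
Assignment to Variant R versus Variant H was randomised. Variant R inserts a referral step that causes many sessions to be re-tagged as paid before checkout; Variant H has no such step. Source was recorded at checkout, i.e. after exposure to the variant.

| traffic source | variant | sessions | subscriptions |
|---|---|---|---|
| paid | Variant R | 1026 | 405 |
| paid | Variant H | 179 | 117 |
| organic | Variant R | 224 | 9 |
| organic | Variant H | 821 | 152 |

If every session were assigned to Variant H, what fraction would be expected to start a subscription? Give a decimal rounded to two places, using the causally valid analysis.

Traffic source is downstream of the variant. One should not condition on a consequence of treatment, so the overall rates are the right comparison.
So P(outcome | do(Variant H)) is just the pooled rate for Variant H: 269/1000 = 0.269.

0.27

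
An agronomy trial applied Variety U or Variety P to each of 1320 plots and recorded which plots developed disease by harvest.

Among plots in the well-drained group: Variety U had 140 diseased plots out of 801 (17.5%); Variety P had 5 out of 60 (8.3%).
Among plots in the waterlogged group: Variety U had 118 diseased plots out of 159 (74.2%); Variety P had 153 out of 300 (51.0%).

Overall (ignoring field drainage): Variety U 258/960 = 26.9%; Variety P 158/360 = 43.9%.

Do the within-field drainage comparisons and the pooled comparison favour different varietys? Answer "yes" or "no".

Within each field drainage level (well-drained 17.5% vs 8.3%; waterlogged 74.2% vs 51.0%), Variety P has the lower rate every time. Pooled: 26.9% vs 43.9% — Variety U has the lower rate overall. The two comparisons disagree.

yes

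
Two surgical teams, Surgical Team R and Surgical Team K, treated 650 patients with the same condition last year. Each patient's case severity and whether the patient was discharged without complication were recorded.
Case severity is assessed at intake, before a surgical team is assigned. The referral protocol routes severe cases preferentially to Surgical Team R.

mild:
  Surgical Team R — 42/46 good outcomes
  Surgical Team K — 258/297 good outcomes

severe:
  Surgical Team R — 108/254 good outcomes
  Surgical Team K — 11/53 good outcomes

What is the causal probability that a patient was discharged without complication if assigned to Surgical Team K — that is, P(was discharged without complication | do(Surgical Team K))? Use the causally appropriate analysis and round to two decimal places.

The stratified and pooled comparisons disagree (Surgical Team R wins within each case severity; Surgical Team K wins overall), so the answer turns on the causal role of case severity.
Case severity satisfies the back-door criterion: it is not a descendant of the surgical team, and it blocks the spurious path from surgical team to outcome. Adjusting for it (i.e., using the within-case severity rates) gives the causal effect.
Standardising Surgical Team K to the population case severity mix: 0.528·258/297 + 0.472·11/53 = 0.556.

0.56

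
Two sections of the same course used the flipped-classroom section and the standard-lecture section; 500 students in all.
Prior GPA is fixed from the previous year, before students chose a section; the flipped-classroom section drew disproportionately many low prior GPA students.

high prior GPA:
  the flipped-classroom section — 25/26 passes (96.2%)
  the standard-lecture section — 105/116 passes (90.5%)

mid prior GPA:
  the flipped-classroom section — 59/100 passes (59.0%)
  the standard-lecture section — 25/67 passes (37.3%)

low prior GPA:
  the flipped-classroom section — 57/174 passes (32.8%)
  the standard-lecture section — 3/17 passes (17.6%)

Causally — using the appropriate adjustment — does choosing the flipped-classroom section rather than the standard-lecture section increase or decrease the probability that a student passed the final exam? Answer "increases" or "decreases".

the flipped-classroom section is higher inside every prior GPA band stratum but the standard-lecture section is higher in aggregate. Whether to stratify depends on how prior GPA band relates to the teaching method.
Prior GPA band is set before the teaching method has any effect — it is not caused by the teaching method — and it independently drives the outcome. That makes it a confounder, so the causal comparison is within prior GPA band levels.
Within each level — high prior GPA: 96.2% vs 90.5%; mid prior GPA: 59.0% vs 37.3%; low prior GPA: 32.8% vs 17.6% — the flipped-classroom section is higher every time.

increases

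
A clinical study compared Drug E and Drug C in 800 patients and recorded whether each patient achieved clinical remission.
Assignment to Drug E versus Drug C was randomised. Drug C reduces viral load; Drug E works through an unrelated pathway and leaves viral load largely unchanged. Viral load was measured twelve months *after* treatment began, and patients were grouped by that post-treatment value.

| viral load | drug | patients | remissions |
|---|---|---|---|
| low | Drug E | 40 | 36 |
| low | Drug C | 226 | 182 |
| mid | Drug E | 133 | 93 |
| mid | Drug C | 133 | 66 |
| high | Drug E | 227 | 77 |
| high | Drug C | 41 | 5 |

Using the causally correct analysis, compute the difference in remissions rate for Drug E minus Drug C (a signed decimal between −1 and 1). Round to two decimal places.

Stratifying would compare drugs among patients the drugs themselves sorted into viral load groups — a form of selection on an intermediate. The unconditioned pooled rates give the total causal effect.
The causal difference is the pooled difference: 0.515 − 0.632 = -0.117.

-0.12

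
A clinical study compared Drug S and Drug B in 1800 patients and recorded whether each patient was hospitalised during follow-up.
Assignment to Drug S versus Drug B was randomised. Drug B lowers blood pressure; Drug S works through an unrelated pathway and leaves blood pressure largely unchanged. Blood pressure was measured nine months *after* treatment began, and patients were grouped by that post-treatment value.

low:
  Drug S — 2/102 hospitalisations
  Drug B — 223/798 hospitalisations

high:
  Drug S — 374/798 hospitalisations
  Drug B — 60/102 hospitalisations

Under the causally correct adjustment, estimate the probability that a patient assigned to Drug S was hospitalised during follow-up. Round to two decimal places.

Within every blood pressure level Drug S has the lower rate, yet pooled Drug B does — Simpson's reversal.
Blood pressure is recorded after the drug and is itself shifted by it — it sits on the causal path from drug to outcome. Conditioning on a mediator would strip out part of the effect we want; the pooled comparison gives the total causal effect.
So P(outcome | do(Drug S)) is just the pooled rate for Drug S: 376/900 = 0.418.

0.42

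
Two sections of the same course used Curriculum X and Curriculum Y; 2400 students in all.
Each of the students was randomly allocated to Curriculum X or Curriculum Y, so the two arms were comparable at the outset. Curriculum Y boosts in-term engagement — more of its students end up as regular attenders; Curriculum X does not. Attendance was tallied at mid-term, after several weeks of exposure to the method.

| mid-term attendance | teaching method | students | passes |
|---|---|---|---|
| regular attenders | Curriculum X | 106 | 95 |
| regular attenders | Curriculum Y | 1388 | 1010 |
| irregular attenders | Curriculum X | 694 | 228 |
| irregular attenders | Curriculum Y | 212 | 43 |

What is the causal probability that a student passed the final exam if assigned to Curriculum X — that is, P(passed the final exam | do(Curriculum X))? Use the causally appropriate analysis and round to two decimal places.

0.40

Mid-term attendance lies on the pathway teaching method → mid-term attendance → outcome, so adjusting for it blocks the indirect effect. For the total causal effect of teaching method, use the unadjusted pooled rates.
So P(outcome | do(Curriculum X)) is just the pooled rate for Curriculum X: 323/800 = 0.404.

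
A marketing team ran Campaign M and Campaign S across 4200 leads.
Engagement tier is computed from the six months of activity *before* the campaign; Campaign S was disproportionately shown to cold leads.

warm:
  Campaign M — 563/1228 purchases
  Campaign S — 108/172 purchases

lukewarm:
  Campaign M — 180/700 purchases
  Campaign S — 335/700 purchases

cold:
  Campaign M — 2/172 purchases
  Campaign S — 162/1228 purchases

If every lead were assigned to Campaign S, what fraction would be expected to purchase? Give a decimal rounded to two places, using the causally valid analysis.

Nothing the campaign does changes engagement tier; the imbalance is an allocation artefact. With engagement tier also predicting the outcome, the pooled figure is confounded, and the within-stratum comparison is the causal one.
Standardising Campaign S to the population engagement tier mix: 0.333·108/172 + 0.333·335/700 + 0.333·162/1228 = 0.413.

0.41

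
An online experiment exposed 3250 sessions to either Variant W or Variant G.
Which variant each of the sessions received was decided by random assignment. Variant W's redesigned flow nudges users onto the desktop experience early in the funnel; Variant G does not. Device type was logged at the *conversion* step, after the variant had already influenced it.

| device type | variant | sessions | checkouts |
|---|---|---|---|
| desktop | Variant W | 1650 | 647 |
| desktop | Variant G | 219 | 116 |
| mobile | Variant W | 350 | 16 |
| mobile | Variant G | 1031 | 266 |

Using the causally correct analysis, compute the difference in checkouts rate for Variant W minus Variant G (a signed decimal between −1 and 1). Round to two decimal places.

+0.03

Device type lies on the pathway variant → device type → outcome, so adjusting for it blocks the indirect effect. For the total causal effect of variant, use the unadjusted pooled rates.
The causal difference is the pooled difference: 0.332 − 0.306 = +0.026.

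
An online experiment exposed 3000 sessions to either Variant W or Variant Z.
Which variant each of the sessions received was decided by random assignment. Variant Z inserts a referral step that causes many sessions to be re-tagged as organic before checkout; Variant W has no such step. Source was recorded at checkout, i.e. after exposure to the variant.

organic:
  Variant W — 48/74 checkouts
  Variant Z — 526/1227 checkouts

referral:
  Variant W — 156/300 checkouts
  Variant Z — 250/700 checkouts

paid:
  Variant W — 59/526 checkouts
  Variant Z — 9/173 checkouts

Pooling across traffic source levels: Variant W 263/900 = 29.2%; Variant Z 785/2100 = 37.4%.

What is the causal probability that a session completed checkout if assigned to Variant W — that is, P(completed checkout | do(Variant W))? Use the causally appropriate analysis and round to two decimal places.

Stratifying would compare variants among sessions the variants themselves sorted into traffic source groups — a form of selection on an intermediate. The unconditioned pooled rates give the total causal effect.
So P(outcome | do(Variant W)) is just the pooled rate for Variant W: 263/900 = 0.292.

0.29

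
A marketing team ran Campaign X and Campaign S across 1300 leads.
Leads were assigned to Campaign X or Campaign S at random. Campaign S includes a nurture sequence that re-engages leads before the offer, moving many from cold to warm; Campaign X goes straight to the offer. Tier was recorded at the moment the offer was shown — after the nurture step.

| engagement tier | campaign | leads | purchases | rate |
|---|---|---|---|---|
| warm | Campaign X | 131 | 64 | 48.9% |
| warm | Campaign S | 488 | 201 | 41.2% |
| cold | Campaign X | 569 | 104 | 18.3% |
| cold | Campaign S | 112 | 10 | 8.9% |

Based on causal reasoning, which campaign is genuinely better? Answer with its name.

Campaign S

Because the campaign influences engagement tier, engagement tier is a post-treatment mediator, not a confounder. Stratifying on it would bias the estimate; the causal effect is the crude pooled difference.
Pooled: Campaign X 24.0% vs Campaign S 35.2%; Campaign S is higher overall.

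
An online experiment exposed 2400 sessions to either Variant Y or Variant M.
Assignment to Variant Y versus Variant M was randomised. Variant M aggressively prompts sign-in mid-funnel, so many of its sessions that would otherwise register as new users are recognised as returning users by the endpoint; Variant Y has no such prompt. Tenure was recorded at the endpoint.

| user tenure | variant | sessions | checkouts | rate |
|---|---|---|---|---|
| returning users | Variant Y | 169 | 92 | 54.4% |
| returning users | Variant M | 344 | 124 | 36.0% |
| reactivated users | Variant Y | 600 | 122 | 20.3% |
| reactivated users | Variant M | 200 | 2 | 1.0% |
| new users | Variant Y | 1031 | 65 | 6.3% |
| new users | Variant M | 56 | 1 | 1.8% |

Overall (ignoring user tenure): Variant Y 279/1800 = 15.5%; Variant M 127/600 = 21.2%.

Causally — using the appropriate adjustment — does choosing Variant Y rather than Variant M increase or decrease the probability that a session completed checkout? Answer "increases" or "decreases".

Variant Y is higher inside every user tenure stratum but Variant M is higher in aggregate. Whether to stratify depends on how user tenure relates to the variant.
User tenure is downstream of the variant. One should not condition on a consequence of treatment, so the overall rates are the right comparison.
Pooled: Variant Y 15.5% vs Variant M 21.2%; Variant M is higher overall.

decreases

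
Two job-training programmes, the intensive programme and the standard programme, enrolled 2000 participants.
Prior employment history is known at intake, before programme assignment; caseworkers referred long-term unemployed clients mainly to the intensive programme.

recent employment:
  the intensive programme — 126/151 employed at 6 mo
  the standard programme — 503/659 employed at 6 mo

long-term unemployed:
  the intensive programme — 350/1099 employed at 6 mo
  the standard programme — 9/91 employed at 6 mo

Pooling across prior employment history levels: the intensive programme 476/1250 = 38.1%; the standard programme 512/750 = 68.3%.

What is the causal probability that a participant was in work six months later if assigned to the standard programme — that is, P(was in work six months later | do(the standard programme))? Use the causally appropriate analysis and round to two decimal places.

The prior employment history-specific comparison favours the intensive programme throughout, but the pooled figures favour the standard programme. The question is whether to condition on prior employment history.
Prior employment history is set before the programme has any effect — it is not caused by the programme — and it independently drives the outcome. That makes it a confounder, so the causal comparison is within prior employment history levels.
Standardising the standard programme to the population prior employment history mix: 0.405·503/659 + 0.595·9/91 = 0.368.

0.37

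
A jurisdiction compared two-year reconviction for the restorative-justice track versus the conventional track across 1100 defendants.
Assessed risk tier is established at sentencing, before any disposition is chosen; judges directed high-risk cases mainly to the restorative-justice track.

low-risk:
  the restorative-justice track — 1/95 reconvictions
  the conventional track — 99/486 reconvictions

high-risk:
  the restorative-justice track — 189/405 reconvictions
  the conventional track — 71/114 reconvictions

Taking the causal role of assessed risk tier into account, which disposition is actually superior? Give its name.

the restorative-justice track

The assessed risk tier-specific comparison favours the restorative-justice track throughout, but the pooled figures favour the conventional track. The question is whether to condition on assessed risk tier.
Nothing the disposition does changes assessed risk tier; the imbalance is an allocation artefact. With assessed risk tier also predicting the outcome, the pooled figure is confounded, and the within-stratum comparison is the causal one.
Within each level — low-risk: 1.1% vs 20.4%; high-risk: 46.7% vs 62.3% — the restorative-justice track is lower every time.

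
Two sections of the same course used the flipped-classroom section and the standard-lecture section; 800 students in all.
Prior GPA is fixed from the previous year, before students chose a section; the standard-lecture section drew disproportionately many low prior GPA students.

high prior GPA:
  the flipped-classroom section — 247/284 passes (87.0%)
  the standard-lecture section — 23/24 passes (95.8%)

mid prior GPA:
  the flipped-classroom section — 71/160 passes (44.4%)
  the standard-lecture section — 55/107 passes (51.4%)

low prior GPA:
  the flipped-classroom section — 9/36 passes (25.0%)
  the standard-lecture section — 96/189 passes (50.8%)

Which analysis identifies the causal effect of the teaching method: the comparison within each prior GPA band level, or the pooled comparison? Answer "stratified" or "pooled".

Here prior GPA band is a common cause — it drives both which teaching method a case falls under and the outcome. The crude comparison mixes populations; the stratum-specific rates are the causally relevant ones.
Within each level — high prior GPA: 87.0% vs 95.8%; mid prior GPA: 44.4% vs 51.4%; low prior GPA: 25.0% vs 50.8% — the standard-lecture section is higher every time.

stratified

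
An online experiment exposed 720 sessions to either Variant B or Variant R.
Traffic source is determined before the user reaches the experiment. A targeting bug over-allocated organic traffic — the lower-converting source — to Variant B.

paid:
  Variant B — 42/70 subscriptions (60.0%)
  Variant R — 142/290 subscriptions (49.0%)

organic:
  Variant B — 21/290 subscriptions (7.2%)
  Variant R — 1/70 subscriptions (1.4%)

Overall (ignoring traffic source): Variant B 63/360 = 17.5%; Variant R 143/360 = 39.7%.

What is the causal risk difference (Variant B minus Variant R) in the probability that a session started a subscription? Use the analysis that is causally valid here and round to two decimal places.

The stratified and pooled comparisons disagree (Variant B wins within each traffic source; Variant R wins overall), so the answer turns on the causal role of traffic source.
Here traffic source is a common cause — it drives both which variant a case falls under and the outcome. The crude comparison mixes populations; the stratum-specific rates are the causally relevant ones.
Adjusting over the population distribution of traffic source: 0.500·(0.600−0.490) + 0.500·(0.072−0.014) = +0.084.

+0.08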